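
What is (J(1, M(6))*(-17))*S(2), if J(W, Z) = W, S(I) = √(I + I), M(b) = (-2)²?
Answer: -34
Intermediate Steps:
M(b) = 4
S(I) = √2*√I (S(I) = √(2*I) = √2*√I)
(J(1, M(6))*(-17))*S(2) = (1*(-17))*(√2*√2) = -17*2 = -34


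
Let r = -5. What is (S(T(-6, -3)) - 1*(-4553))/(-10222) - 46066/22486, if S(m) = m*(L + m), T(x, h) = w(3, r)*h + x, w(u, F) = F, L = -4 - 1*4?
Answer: -143366946/57462973 ≈ -2.4949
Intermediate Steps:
L = -8 (L = -4 - 4 = -8)
T(x, h) = x - 5*h (T(x, h) = -5*h + x = x - 5*h)
S(m) = m*(-8 + m)
(S(T(-6, -3)) - 1*(-4553))/(-10222) - 46066/22486 = ((-6 - 5*(-3))*(-8 + (-6 - 5*(-3))) - 1*(-4553))/(-10222) - 46066/22486 = ((-6 + 15)*(-8 + (-6 + 15)) + 4553)*(-1/10222) - 46066*1/22486 = (9*(-8 + 9) + 4553)*(-1/10222) - 23033/11243 = (9*1 + 4553)*(-1/10222) - 23033/11243 = (9 + 4553)*(-1/10222) - 23033/11243 = 4562*(-1/10222) - 23033/11243 = -2281/5111 - 23033/11243 = -143366946/57462973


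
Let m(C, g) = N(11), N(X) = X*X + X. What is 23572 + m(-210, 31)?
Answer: 23704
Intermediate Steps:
N(X) = X + X**2 (N(X) = X**2 + X = X + X**2)
m(C, g) = 132 (m(C, g) = 11*(1 + 11) = 11*12 = 132)
23572 + m(-210, 31) = 23572 + 132 = 23704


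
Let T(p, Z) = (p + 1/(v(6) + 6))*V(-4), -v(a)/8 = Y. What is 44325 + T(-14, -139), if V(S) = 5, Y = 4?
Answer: 1150625/26 ≈ 44255.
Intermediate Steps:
v(a) = -32 (v(a) = -8*4 = -32)
T(p, Z) = -5/26 + 5*p (T(p, Z) = (p + 1/(-32 + 6))*5 = (p + 1/(-26))*5 = (p - 1/26)*5 = (-1/26 + p)*5 = -5/26 + 5*p)
44325 + T(-14, -139) = 44325 + (-5/26 + 5*(-14)) = 44325 + (-5/26 - 70) = 44325 - 1825/26 = 1150625/26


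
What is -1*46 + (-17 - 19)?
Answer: -82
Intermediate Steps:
-1*46 + (-17 - 19) = -46 - 36 = -82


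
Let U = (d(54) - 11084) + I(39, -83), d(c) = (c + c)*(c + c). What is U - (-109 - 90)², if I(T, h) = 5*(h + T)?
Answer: -39241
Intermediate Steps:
I(T, h) = 5*T + 5*h (I(T, h) = 5*(T + h) = 5*T + 5*h)
d(c) = 4*c² (d(c) = (2*c)*(2*c) = 4*c²)
U = 360 (U = (4*54² - 11084) + (5*39 + 5*(-83)) = (4*2916 - 11084) + (195 - 415) = (11664 - 11084) - 220 = 580 - 220 = 360)
U - (-109 - 90)² = 360 - (-109 - 90)² = 360 - 1*(-199)² = 360 - 1*39601 = 360 - 39601 = -39241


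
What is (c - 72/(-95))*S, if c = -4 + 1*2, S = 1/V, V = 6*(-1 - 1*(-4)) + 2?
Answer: -59/950 ≈ -0.062105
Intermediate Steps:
V = 20 (V = 6*(-1 + 4) + 2 = 6*3 + 2 = 18 + 2 = 20)
S = 1/20 ≈ 0.050000
c = -2 (c = -4 + 2 = -2)
(c - 72/(-95))*S = (-2 - 72/(-95))*(1/20) = (-2 - 72*(-1/95))*(1/20) = (-2 + 72/95)*(1/20) = -118/95*1/20 = -59/950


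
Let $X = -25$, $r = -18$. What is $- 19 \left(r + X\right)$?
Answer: $817$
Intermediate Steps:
$- 19 \left(r + X\right) = - 19 \left(-18 - 25\right) = \left(-19\right) \left(-43\right) = 817$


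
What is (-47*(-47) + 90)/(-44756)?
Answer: -2299/44756 ≈ -0.051367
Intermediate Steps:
(-47*(-47) + 90)/(-44756) = (2209 + 90)*(-1/44756) = 2299*(-1/44756) = -2299/44756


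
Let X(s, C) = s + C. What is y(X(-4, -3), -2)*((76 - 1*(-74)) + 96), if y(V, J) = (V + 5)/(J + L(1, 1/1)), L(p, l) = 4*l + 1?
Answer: -164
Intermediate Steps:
X(s, C) = C + s
L(p, l) = 1 + 4*l
y(V, J) = (5 + V)/(5 + J) (y(V, J) = (V + 5)/(J + (1 + 4*(1/1))) = (5 + V)/(J + (1 + 4*(1*1))) = (5 + V)/(J + (1 + 4*1)) = (5 + V)/(J + (1 + 4)) = (5 + V)/(J + 5) = (5 + V)/(5 + J))
y(X(-4, -3), -2)*((76 - 1*(-74)) + 96) = ((5 + (-3 - 4))/(5 - 2))*((76 - 1*(-74)) + 96) = ((5 - 7)/3)*((76 + 74) + 96) = ((1/3)*(-2))*(150 + 96) = -2/3*246 = -164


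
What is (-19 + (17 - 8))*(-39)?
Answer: 390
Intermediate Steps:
(-19 + (17 - 8))*(-39) = (-19 + 9)*(-39) = -10*(-39) = 390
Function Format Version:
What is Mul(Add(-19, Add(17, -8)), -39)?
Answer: 390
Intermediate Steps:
Mul(Add(-19, Add(17, -8)), -39) = Mul(Add(-19, 9), -39) = Mul(-10, -39) = 390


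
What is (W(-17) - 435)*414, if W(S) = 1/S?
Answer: -3061944/17 ≈ -1.8011e+5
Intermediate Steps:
W(S) = 1/S
(W(-17) - 435)*414 = (1/(-17) - 435)*414 = (-1/17 - 435)*414 = -7396/17*414 = -3061944/17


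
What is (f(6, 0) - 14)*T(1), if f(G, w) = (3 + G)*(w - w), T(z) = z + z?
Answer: -28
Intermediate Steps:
T(z) = 2*z
f(G, w) = 0 (f(G, w) = (3 + G)*0 = 0)
(f(6, 0) - 14)*T(1) = (0 - 14)*(2*1) = -14*2 = -28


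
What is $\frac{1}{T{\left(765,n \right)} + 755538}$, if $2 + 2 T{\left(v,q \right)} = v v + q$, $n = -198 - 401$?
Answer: $\frac{1}{1047850} \approx 9.5433 \cdot 10^{-7}$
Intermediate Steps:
$n = -599$
$T{\left(v,q \right)} = -1 + \frac{q}{2} + \frac{v^{2}}{2}$ ($T{\left(v,q \right)} = -1 + \frac{v v + q}{2} = -1 + \frac{v^{2} + q}{2} = -1 + \frac{q + v^{2}}{2} = -1 + \left(\frac{q}{2} + \frac{v^{2}}{2}\right) = -1 + \frac{q}{2} + \frac{v^{2}}{2}$)
$\frac{1}{T{\left(765,n \right)} + 755538} = \frac{1}{\left(-1 + \frac{1}{2} \left(-599\right) + \frac{765^{2}}{2}\right) + 755538} = \frac{1}{\left(-1 - \frac{599}{2} + \frac{1}{2} \cdot 585225\right) + 755538} = \frac{1}{\left(-1 - \frac{599}{2} + \frac{585225}{2}\right) + 755538} = \frac{1}{292312 + 755538} = \frac{1}{1047850}$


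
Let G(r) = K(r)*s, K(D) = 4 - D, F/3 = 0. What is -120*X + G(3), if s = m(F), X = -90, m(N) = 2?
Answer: 10802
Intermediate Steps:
F = 0 (F = 3*0 = 0)
s = 2
G(r) = 8 - 2*r (G(r) = (4 - r)*2 = 8 - 2*r)
-120*X + G(3) = -120*(-90) + (8 - 2*3) = 10800 + (8 - 6) = 10800 + 2 = 10802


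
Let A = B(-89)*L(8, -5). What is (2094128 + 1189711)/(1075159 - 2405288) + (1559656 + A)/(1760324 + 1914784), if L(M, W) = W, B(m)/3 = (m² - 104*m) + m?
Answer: -2583714492317/1222091932233 ≈ -2.1142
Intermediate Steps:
B(m) = -309*m + 3*m² (B(m) = 3*((m² - 104*m) + m) = 3*(m² - 103*m) = -309*m + 3*m²)
A = -256320 (A = (3*(-89)*(-103 - 89))*(-5) = (3*(-89)*(-192))*(-5) = 51264*(-5) = -256320)
(2094128 + 1189711)/(1075159 - 2405288) + (1559656 + A)/(1760324 + 1914784) = (2094128 + 1189711)/(1075159 - 2405288) + (1559656 - 256320)/(1760324 + 1914784) = 3283839/(-1330129) + 1303336/3675108 = 3283839*(-1/1330129) + 1303336*(1/3675108) = -3283839/1330129 + 325834/918777 = -2583714492317/1222091932233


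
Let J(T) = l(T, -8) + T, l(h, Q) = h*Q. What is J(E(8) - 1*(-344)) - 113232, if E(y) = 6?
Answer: -115682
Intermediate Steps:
l(h, Q) = Q*h
J(T) = -7*T (J(T) = -8*T + T = -7*T)
J(E(8) - 1*(-344)) - 113232 = -7*(6 - 1*(-344)) - 113232 = -7*(6 + 344) - 113232 = -7*350 - 113232 = -2450 - 113232 = -115682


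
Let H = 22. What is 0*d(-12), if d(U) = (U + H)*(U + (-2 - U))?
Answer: 0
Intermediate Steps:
d(U) = -44 - 2*U (d(U) = (U + 22)*(U + (-2 - U)) = (22 + U)*(-2) = -44 - 2*U)
0*d(-12) = 0*(-44 - 2*(-12)) = 0*(-44 + 24) = 0*(-20) = 0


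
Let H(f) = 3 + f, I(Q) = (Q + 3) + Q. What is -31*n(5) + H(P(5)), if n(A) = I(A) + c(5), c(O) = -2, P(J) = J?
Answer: -333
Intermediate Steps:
I(Q) = 3 + 2*Q (I(Q) = (3 + Q) + Q = 3 + 2*Q)
n(A) = 1 + 2*A (n(A) = (3 + 2*A) - 2 = 1 + 2*A)
-31*n(5) + H(P(5)) = -31*(1 + 2*5) + (3 + 5) = -31*(1 + 10) + 8 = -31*11 + 8 = -341 + 8 = -333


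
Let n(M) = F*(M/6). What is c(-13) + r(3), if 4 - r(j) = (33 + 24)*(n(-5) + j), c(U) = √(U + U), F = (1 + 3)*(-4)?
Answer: -927 + I*√26 ≈ -927.0 + 5.099*I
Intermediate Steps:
F = -16 (F = 4*(-4) = -16)
c(U) = √2*√U (c(U) = √(2*U) = √2*√U)
n(M) = -8*M/3 (n(M) = -16*M/6 = -8*M/3)
r(j) = -756 - 57*j (r(j) = 4 - (33 + 24)*(-8/3*(-5) + j) = 4 - 57*(40/3 + j) = 4 - (760 + 57*j) = 4 + (-760 - 57*j) = -756 - 57*j)
c(-13) + r(3) = √2*√(-13) + (-756 - 57*3) = √2*(I*√13) + (-756 - 171) = I*√26 - 927 = -927 + I*√26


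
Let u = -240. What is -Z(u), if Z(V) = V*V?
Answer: -57600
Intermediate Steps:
Z(V) = V**2
-Z(u) = -1*(-240)**2 = -1*57600 = -57600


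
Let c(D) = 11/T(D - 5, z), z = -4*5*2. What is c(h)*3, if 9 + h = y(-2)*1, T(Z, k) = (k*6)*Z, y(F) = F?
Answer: 11/1280 ≈ 0.0085938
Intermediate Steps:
z = -40 (z = -20*2 = -40)
T(Z, k) = 6*Z*k (T(Z, k) = (6*k)*Z = 6*Z*k)
h = -11 (h = -9 - 2*1 = -9 - 2 = -11)
c(D) = 11/(1200 - 240*D) (c(D) = 11/((6*(D - 5)*(-40))) = 11/((6*(-5 + D)*(-40))) = 11/(1200 - 240*D))
c(h)*3 = (11/(240*(5 - 1*(-11))))*3 = (11/(240*(5 + 11)))*3 = ((11/240)/16)*3 = ((11/240)*(1/16))*3 = (11/3840)*3 = 11/1280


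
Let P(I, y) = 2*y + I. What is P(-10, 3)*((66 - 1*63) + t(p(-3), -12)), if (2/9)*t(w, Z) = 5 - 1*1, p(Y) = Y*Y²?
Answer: -84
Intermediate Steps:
p(Y) = Y³
t(w, Z) = 18 (t(w, Z) = 9*(5 - 1*1)/2 = 9*(5 - 1)/2 = (9/2)*4 = 18)
P(I, y) = I + 2*y
P(-10, 3)*((66 - 1*63) + t(p(-3), -12)) = (-10 + 2*3)*((66 - 1*63) + 18) = (-10 + 6)*((66 - 63) + 18) = -4*(3 + 18) = -4*21 = -84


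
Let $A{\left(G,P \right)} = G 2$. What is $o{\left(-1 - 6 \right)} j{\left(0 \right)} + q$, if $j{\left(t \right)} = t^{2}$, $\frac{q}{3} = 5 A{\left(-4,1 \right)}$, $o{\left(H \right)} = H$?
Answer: $-120$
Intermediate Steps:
$A{\left(G,P \right)} = 2 G$
$q = -120$ ($q = 3 \cdot 5 \cdot 2 \left(-4\right) = 3 \cdot 5 \left(-8\right) = 3 \left(-40\right) = -120$)
$o{\left(-1 - 6 \right)} j{\left(0 \right)} + q = \left(-1 - 6\right) 0^{2} - 120 = \left(-7\right) 0 - 120 = 0 - 120 = -120$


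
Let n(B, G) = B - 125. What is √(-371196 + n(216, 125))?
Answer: I*√371105 ≈ 609.18*I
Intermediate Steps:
n(B, G) = -125 + B
√(-371196 + n(216, 125)) = √(-371196 + (-125 + 216)) = √(-371196 + 91) = √(-371105) = I*√371105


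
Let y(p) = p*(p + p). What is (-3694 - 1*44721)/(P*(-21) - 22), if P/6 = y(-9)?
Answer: 48415/20434 ≈ 2.3693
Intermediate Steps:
y(p) = 2*p**2 (y(p) = p*(2*p) = 2*p**2)
P = 972 (P = 6*(2*(-9)**2) = 6*(2*81) = 6*162 = 972)
(-3694 - 1*44721)/(P*(-21) - 22) = (-3694 - 1*44721)/(972*(-21) - 22) = (-3694 - 44721)/(-20412 - 22) = -48415/(-20434) = -48415*(-1/20434) = 48415/20434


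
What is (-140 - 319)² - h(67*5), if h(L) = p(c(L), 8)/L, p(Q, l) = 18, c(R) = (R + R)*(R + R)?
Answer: 70578117/335 ≈ 2.1068e+5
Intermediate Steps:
c(R) = 4*R² (c(R) = (2*R)*(2*R) = 4*R²)
h(L) = 18/L
(-140 - 319)² - h(67*5) = (-140 - 319)² - 18/(67*5) = (-459)² - 18/335 = 210681 - 18/335 = 70578117/335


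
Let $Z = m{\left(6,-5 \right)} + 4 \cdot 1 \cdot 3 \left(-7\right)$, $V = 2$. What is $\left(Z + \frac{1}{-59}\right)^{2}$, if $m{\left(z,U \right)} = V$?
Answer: $\frac{23415921}{3481} \approx 6726.8$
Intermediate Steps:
$m{\left(z,U \right)} = 2$
$Z = -82$ ($Z = 2 + 4 \cdot 1 \cdot 3 \left(-7\right) = 2 + 4 \cdot 3 \left(-7\right) = 2 + 12 \left(-7\right) = 2 - 84 = -82$)
$\left(Z + \frac{1}{-59}\right)^{2} = \left(-82 + \frac{1}{-59}\right)^{2} = \left(-82 - \frac{1}{59}\right)^{2} = \left(- \frac{4839}{59}\right)^{2} = \frac{23415921}{3481}$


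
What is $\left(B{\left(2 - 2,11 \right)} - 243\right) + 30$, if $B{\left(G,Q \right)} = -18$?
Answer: $-231$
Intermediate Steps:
$\left(B{\left(2 - 2,11 \right)} - 243\right) + 30 = \left(-18 - 243\right) + 30 = -261 + 30 = -231$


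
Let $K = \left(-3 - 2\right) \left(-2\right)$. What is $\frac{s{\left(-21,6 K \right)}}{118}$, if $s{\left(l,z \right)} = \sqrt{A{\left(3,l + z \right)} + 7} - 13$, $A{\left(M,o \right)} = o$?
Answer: $- \frac{13}{118} + \frac{\sqrt{46}}{118} \approx -0.052692$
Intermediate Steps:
$K = 10$ ($K = \left(-5\right) \left(-2\right) = 10$)
$s{\left(l,z \right)} = -13 + \sqrt{7 + l + z}$ ($s{\left(l,z \right)} = \sqrt{\left(l + z\right) + 7} - 13 = \sqrt{7 + l + z} - 13 = -13 + \sqrt{7 + l + z}$)
$\frac{s{\left(-21,6 K \right)}}{118} = \frac{-13 + \sqrt{7 - 21 + 6 \cdot 10}}{118} = \left(-13 + \sqrt{7 - 21 + 60}\right) \frac{1}{118} = \left(-13 + \sqrt{46}\right) \frac{1}{118} = - \frac{13}{118} + \frac{\sqrt{46}}{118}$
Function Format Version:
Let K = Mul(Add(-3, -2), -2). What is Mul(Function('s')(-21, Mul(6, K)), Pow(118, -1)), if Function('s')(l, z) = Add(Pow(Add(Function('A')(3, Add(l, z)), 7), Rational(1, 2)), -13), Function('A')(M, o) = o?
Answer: Add(Rational(-13, 118), Mul(Rational(1, 118), Pow(46, Rational(1, 2)))) ≈ -0.052692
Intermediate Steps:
K = 10 (K = Mul(-5, -2) = 10)
Function('s')(l, z) = Add(-13, Pow(Add(7, l, z), Rational(1, 2))) (Function('s')(l, z) = Add(Pow(Add(Add(l, z), 7), Rational(1, 2)), -13) = Add(Pow(Add(7, l, z), Rational(1, 2)), -13) = Add(-13, Pow(Add(7, l, z), Rational(1, 2))))
Mul(Function('s')(-21, Mul(6, K)), Pow(118, -1)) = Mul(Add(-13, Pow(Add(7, -21, Mul(6, 10)), Rational(1, 2))), Pow(118, -1)) = Mul(Add(-13, Pow(Add(7, -21, 60), Rational(1, 2))), Rational(1, 118)) = Mul(Add(-13, Pow(46, Rational(1, 2))), Rational(1, 118)) = Add(Rational(-13, 118), Mul(Rational(1, 118), Pow(46, Rational(1, 2))))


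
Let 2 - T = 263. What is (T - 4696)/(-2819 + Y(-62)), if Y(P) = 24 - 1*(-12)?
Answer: 4957/2783 ≈ 1.7812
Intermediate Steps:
T = -261 (T = 2 - 1*263 = 2 - 263 = -261)
Y(P) = 36 (Y(P) = 24 + 12 = 36)
(T - 4696)/(-2819 + Y(-62)) = (-261 - 4696)/(-2819 + 36) = -4957/(-2783) = -4957*(-1/2783) = 4957/2783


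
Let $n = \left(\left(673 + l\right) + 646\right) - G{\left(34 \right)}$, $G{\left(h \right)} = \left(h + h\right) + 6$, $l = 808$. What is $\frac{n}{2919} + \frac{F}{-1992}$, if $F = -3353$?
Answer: $\frac{1541887}{646072} \approx 2.3866$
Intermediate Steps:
$G{\left(h \right)} = 6 + 2 h$ ($G{\left(h \right)} = 2 h + 6 = 6 + 2 h$)
$n = 2053$ ($n = \left(\left(673 + 808\right) + 646\right) - \left(6 + 2 \cdot 34\right) = \left(1481 + 646\right) - \left(6 + 68\right) = 2127 - 74 = 2053$)
$\frac{n}{2919} + \frac{F}{-1992} = \frac{2053}{2919} - \frac{3353}{-1992} = 2053 \cdot \frac{1}{2919} - - \frac{3353}{1992} = \frac{2053}{2919} + \frac{3353}{1992} = \frac{1541887}{646072}$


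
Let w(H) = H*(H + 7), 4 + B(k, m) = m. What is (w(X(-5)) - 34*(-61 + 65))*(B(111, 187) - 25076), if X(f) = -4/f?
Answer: 80752892/25 ≈ 3.2301e+6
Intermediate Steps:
B(k, m) = -4 + m
w(H) = H*(7 + H)
(w(X(-5)) - 34*(-61 + 65))*(B(111, 187) - 25076) = ((-4/(-5))*(7 - 4/(-5)) - 34*(-61 + 65))*((-4 + 187) - 25076) = ((-4*(-1/5))*(7 - 4*(-1/5)) - 34*4)*(183 - 25076) = (4*(7 + 4/5)/5 - 136)*(-24893) = ((4/5)*(39/5) - 136)*(-24893) = (156/25 - 136)*(-24893) = -3244/25*(-24893) = 80752892/25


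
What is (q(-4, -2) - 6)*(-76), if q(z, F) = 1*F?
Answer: 608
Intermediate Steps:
q(z, F) = F
(q(-4, -2) - 6)*(-76) = (-2 - 6)*(-76) = -8*(-76) = 608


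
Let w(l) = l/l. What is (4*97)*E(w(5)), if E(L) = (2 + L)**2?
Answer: 3492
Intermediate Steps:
w(l) = 1
(4*97)*E(w(5)) = (4*97)*(2 + 1)**2 = 388*3**2 = 388*9 = 3492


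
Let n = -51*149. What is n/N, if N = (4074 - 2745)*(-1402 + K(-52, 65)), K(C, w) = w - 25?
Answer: 2533/603366 ≈ 0.0041981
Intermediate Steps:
K(C, w) = -25 + w
n = -7599
N = -1810098 (N = (4074 - 2745)*(-1402 + (-25 + 65)) = 1329*(-1402 + 40) = 1329*(-1362) = -1810098)
n/N = -7599/(-1810098) = -7599*(-1/1810098) = 2533/603366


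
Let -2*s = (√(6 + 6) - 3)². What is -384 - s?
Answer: -747/2 - 6*√3 ≈ -383.89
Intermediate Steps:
s = -(-3 + 2*√3)²/2 (s = -(√(6 + 6) - 3)²/2 = -(√12 - 3)²/2 = -(2*√3 - 3)²/2 = -(-3 + 2*√3)²/2 ≈ -0.10770)
-384 - s = -384 - (-21/2 + 6*√3) = -384 + (21/2 - 6*√3) = -747/2 - 6*√3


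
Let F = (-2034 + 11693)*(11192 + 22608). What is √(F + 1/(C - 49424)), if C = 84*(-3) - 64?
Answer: √201929810113967565/24870 ≈ 18069.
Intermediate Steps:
C = -316 (C = -252 - 64 = -316)
F = 326474200 (F = 9659*33800 = 326474200)
√(F + 1/(C - 49424)) = √(326474200 + 1/(-316 - 49424)) = √(326474200 + 1/(-49740)) = √(326474200 - 1/49740) = √(16238826707999/49740) = √201929810113967565/24870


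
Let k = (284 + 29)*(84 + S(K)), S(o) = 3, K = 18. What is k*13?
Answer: 354003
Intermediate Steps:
k = 27231 (k = (284 + 29)*(84 + 3) = 313*87 = 27231)
k*13 = 27231*13 = 354003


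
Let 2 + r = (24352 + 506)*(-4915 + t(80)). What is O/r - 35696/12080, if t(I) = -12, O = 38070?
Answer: -136635644429/46234451420 ≈ -2.9553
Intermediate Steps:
r = -122475368 (r = -2 + (24352 + 506)*(-4915 - 12) = -2 + 24858*(-4927) = -2 - 122475366 = -122475368)
O/r - 35696/12080 = 38070/(-122475368) - 35696/12080 = 38070*(-1/122475368) - 35696*1/12080 = -19035/61237684 - 2231/755 = -136635644429/46234451420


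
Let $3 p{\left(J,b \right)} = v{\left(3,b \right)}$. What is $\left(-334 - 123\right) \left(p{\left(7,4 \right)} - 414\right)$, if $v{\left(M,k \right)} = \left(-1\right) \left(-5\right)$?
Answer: $\frac{565309}{3} \approx 1.8844 \cdot 10^{5}$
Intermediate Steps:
$v{\left(M,k \right)} = 5$
$p{\left(J,b \right)} = \frac{5}{3}$ ($p{\left(J,b \right)} = \frac{1}{3} \cdot 5 = \frac{5}{3}$)
$\left(-334 - 123\right) \left(p{\left(7,4 \right)} - 414\right) = \left(-334 - 123\right) \left(\frac{5}{3} - 414\right) = \left(-457\right) \left(- \frac{1237}{3}\right) = \frac{565309}{3}$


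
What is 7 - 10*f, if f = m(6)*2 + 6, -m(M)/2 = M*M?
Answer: 1387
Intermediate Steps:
m(M) = -2*M² (m(M) = -2*M*M = -2*M²)
f = -138 (f = -2*6²*2 + 6 = -2*36*2 + 6 = -72*2 + 6 = -144 + 6 = -138)
7 - 10*f = 7 - 10*(-138) = 7 + 1380 = 1387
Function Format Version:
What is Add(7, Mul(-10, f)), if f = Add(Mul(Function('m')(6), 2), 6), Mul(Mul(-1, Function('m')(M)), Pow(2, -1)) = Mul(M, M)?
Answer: 1387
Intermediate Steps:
Function('m')(M) = Mul(-2, Pow(M, 2)) (Function('m')(M) = Mul(-2, Mul(M, M)) = Mul(-2, Pow(M, 2)))
f = -138 (f = Add(Mul(Mul(-2, Pow(6, 2)), 2), 6) = Add(Mul(Mul(-2, 36), 2), 6) = Add(Mul(-72, 2), 6) = Add(-144, 6) = -138)
Add(7, Mul(-10, f)) = Add(7, Mul(-10, -138)) = Add(7, 1380) = 1387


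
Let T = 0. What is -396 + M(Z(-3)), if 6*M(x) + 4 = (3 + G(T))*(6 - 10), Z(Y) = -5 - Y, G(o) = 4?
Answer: -1204/3 ≈ -401.33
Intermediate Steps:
M(x) = -16/3 (M(x) = -⅔ + ((3 + 4)*(6 - 10))/6 = -⅔ + (7*(-4))/6 = -⅔ + (⅙)*(-28) = -⅔ - 14/3 = -16/3)
-396 + M(Z(-3)) = -396 - 16/3 = -1204/3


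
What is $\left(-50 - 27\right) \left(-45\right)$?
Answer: $3465$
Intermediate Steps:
$\left(-50 - 27\right) \left(-45\right) = \left(-77\right) \left(-45\right) = 3465$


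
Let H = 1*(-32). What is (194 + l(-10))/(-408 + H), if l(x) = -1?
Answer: -193/440 ≈ -0.43864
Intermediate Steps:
H = -32
(194 + l(-10))/(-408 + H) = (194 - 1)/(-408 - 32) = 193/(-440) = 193*(-1/440) = -193/440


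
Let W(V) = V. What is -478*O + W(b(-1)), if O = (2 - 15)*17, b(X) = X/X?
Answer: 105639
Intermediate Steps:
b(X) = 1
O = -221 (O = -13*17 = -221)
-478*O + W(b(-1)) = -478*(-221) + 1 = 105638 + 1 = 105639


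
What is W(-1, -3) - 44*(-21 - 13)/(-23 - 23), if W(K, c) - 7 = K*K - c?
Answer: -495/23 ≈ -21.522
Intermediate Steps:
W(K, c) = 7 + K² - c (W(K, c) = 7 + (K*K - c) = 7 + (K² - c) = 7 + K² - c)
W(-1, -3) - 44*(-21 - 13)/(-23 - 23) = (7 + (-1)² - 1*(-3)) - 44*(-21 - 13)/(-23 - 23) = (7 + 1 + 3) - (-1496)/(-46) = 11 - (-1496)*(-1)/46 = 11 - 44*17/23 = 11 - 748/23 = -495/23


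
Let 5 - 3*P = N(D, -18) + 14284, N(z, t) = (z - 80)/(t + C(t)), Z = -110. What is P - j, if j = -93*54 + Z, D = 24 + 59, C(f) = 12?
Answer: 745/2 ≈ 372.50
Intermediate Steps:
D = 83
N(z, t) = (-80 + z)/(12 + t) (N(z, t) = (z - 80)/(t + 12) = (-80 + z)/(12 + t))
j = -5132 (j = -93*54 - 110 = -5022 - 110 = -5132)
P = -9519/2 (P = 5/3 - ((-80 + 83)/(12 - 18) + 14284)/3 = 5/3 - (3/(-6) + 14284)/3 = 5/3 - (-⅙*3 + 14284)/3 = 5/3 - (-½ + 14284)/3 = 5/3 - ⅓*28567/2 = 5/3 - 28567/6 = -9519/2 ≈ -4759.5)
P - j = -9519/2 - 1*(-5132) = -9519/2 + 5132 = 745/2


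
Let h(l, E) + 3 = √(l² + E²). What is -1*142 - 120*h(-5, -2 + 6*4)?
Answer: 218 - 120*√509 ≈ -2489.3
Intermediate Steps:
h(l, E) = -3 + √(E² + l²) (h(l, E) = -3 + √(l² + E²) = -3 + √(E² + l²))
-1*142 - 120*h(-5, -2 + 6*4) = -1*142 - 120*(-3 + √((-2 + 6*4)² + (-5)²)) = -142 - 120*(-3 + √((-2 + 24)² + 25)) = -142 - 120*(-3 + √(22² + 25)) = -142 - 120*(-3 + √(484 + 25)) = -142 - 120*(-3 + √509) = -142 + (360 - 120*√509) = 218 - 120*√509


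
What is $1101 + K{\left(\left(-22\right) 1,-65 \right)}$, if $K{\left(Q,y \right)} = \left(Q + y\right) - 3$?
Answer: $1011$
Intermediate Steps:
$K{\left(Q,y \right)} = -3 + Q + y$
$1101 + K{\left(\left(-22\right) 1,-65 \right)} = 1101 - 90 = 1011$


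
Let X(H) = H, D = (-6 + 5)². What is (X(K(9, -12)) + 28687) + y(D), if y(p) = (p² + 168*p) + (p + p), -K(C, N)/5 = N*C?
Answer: 29398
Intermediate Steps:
D = 1 (D = (-1)² = 1)
K(C, N) = -5*C*N (K(C, N) = -5*N*C = -5*C*N)
y(p) = p² + 170*p (y(p) = (p² + 168*p) + 2*p = p² + 170*p)
(X(K(9, -12)) + 28687) + y(D) = (-5*9*(-12) + 28687) + 1*(170 + 1) = (540 + 28687) + 1*171 = 29227 + 171 = 29398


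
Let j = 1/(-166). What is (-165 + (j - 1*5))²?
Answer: 796424841/27556 ≈ 28902.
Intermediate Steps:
j = -1/166 ≈ -0.0060241
(-165 + (j - 1*5))² = (-165 + (-1/166 - 1*5))² = (-165 + (-1/166 - 5))² = (-165 - 831/166)² = (-28221/166)² = 796424841/27556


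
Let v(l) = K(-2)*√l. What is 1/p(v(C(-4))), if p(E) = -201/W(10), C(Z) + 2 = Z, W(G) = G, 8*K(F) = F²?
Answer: -10/201 ≈ -0.049751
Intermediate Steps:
K(F) = F²/8
C(Z) = -2 + Z
v(l) = √l/2 (v(l) = ((⅛)*(-2)²)*√l = ((⅛)*4)*√l = √l/2)
p(E) = -201/10
1/p(v(C(-4))) = 1/(-201/10) = -10/201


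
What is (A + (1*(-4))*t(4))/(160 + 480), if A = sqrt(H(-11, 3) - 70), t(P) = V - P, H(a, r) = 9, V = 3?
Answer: 1/160 + I*sqrt(61)/640 ≈ 0.00625 + 0.012204*I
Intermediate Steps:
t(P) = 3 - P
A = I*sqrt(61) (A = sqrt(9 - 70) = sqrt(-61) = I*sqrt(61) ≈ 7.8102*I)
(A + (1*(-4))*t(4))/(160 + 480) = (I*sqrt(61) + (1*(-4))*(3 - 1*4))/(160 + 480) = (I*sqrt(61) - 4*(3 - 4))/640 = (I*sqrt(61) - 4*(-1))*(1/640) = (I*sqrt(61) + 4)*(1/640) = (4 + I*sqrt(61))*(1/640) = 1/160 + I*sqrt(61)/640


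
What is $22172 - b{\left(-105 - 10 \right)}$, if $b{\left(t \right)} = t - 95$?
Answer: $22382$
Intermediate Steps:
$b{\left(t \right)} = -95 + t$
$22172 - b{\left(-105 - 10 \right)} = 22172 - \left(-95 - 115\right) = 22172 - -210 = 22172 + 210 = 22382$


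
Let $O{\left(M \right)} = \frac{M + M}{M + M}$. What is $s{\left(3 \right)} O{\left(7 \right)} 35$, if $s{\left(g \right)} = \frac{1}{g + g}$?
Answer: $\frac{35}{6} \approx 5.8333$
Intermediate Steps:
$s{\left(g \right)} = \frac{1}{2 g}$
$O{\left(M \right)} = 1$ ($O{\left(M \right)} = \frac{2 M}{2 M} = 2 M \frac{1}{2 M} = 1$)
$s{\left(3 \right)} O{\left(7 \right)} 35 = \frac{1}{2 \cdot 3} \cdot 1 \cdot 35 = \frac{1}{2} \cdot \frac{1}{3} \cdot 1 \cdot 35 = \frac{1}{6} \cdot 1 \cdot 35 = \frac{1}{6} \cdot 35 = \frac{35}{6}$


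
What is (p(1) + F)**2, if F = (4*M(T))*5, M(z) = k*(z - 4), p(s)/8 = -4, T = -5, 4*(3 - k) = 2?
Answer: 232324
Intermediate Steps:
k = 5/2 (k = 3 - 1/4*2 = 3 - 1/2 = 5/2 ≈ 2.5000)
p(s) = -32 (p(s) = 8*(-4) = -32)
M(z) = -10 + 5*z/2 (M(z) = 5*(z - 4)/2 = 5*(-4 + z)/2 = -10 + 5*z/2)
F = -450 (F = (4*(-10 + (5/2)*(-5)))*5 = (4*(-10 - 25/2))*5 = (4*(-45/2))*5 = -90*5 = -450)
(p(1) + F)**2 = (-32 - 450)**2 = (-482)**2 = 232324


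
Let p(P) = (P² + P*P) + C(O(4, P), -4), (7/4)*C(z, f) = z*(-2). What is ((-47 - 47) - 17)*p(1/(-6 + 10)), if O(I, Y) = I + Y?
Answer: 29415/56 ≈ 525.27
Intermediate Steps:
C(z, f) = -8*z/7 (C(z, f) = 4*(z*(-2))/7 = 4*(-2*z)/7 = -8*z/7)
p(P) = -32/7 + 2*P² - 8*P/7 (p(P) = (P² + P*P) - 8*(4 + P)/7 = (P² + P²) + (-32/7 - 8*P/7) = 2*P² + (-32/7 - 8*P/7) = -32/7 + 2*P² - 8*P/7)
((-47 - 47) - 17)*p(1/(-6 + 10)) = ((-47 - 47) - 17)*(-32/7 + 2*(1/(-6 + 10))² - 8/(7*(-6 + 10))) = (-94 - 17)*(-32/7 + 2*(1/4)² - 8/7/4) = -111*(-32/7 + 2*(¼)² - 8/7*¼) = -111*(-32/7 + 2*(1/16) - 2/7) = -111*(-32/7 + ⅛ - 2/7) = -111*(-265/56) = 29415/56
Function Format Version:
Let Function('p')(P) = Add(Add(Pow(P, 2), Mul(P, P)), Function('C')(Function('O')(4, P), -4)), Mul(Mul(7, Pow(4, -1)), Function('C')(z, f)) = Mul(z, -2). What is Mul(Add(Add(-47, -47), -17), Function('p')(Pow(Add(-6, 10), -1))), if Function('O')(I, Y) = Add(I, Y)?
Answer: Rational(29415, 56) ≈ 525.27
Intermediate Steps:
Function('C')(z, f) = Mul(Rational(-8, 7), z) (Function('C')(z, f) = Mul(Rational(4, 7), Mul(z, -2)) = Mul(Rational(4, 7), Mul(-2, z)) = Mul(Rational(-8, 7), z))
Function('p')(P) = Add(Rational(-32, 7), Mul(2, Pow(P, 2)), Mul(Rational(-8, 7), P)) (Function('p')(P) = Add(Add(Pow(P, 2), Mul(P, P)), Mul(Rational(-8, 7), Add(4, P))) = Add(Add(Pow(P, 2), Pow(P, 2)), Add(Rational(-32, 7), Mul(Rational(-8, 7), P))) = Add(Mul(2, Pow(P, 2)), Add(Rational(-32, 7), Mul(Rational(-8, 7), P))) = Add(Rational(-32, 7), Mul(2, Pow(P, 2)), Mul(Rational(-8, 7), P)))
Mul(Add(Add(-47, -47), -17), Function('p')(Pow(Add(-6, 10), -1))) = Mul(Add(Add(-47, -47), -17), Add(Rational(-32, 7), Mul(2, Pow(Pow(Add(-6, 10), -1), 2)), Mul(Rational(-8, 7), Pow(Add(-6, 10), -1)))) = Mul(Add(-94, -17), Add(Rational(-32, 7), Mul(2, Pow(Pow(4, -1), 2)), Mul(Rational(-8, 7), Pow(4, -1)))) = Mul(-111, Add(Rational(-32, 7), Mul(2, Pow(Rational(1, 4), 2)), Mul(Rational(-8, 7), Rational(1, 4)))) = Mul(-111, Add(Rational(-32, 7), Mul(2, Rational(1, 16)), Rational(-2, 7))) = Mul(-111, Add(Rational(-32, 7), Rational(1, 8), Rational(-2, 7))) = Mul(-111, Rational(-265, 56)) = Rational(29415, 56)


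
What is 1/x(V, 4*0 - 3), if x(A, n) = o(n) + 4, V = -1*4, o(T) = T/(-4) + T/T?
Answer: 4/23 ≈ 0.17391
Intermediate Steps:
o(T) = 1 - T/4 (o(T) = T*(-¼) + 1 = -T/4 + 1 = 1 - T/4)
V = -4
x(A, n) = 5 - n/4 (x(A, n) = (1 - n/4) + 4 = 5 - n/4)
1/x(V, 4*0 - 3) = 1/(5 - (4*0 - 3)/4) = 1/(5 - (0 - 3)/4) = 1/(5 - ¼*(-3)) = 1/(5 + ¾) = 1/(23/4) = 4/23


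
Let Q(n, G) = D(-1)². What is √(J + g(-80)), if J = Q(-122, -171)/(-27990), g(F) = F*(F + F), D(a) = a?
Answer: √1114225916890/9330 ≈ 113.14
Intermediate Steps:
Q(n, G) = 1 (Q(n, G) = (-1)² = 1)
g(F) = 2*F² (g(F) = F*(2*F) = 2*F²)
J = -1/27990 (J = 1/(-27990) = 1*(-1/27990) = -1/27990 ≈ -3.5727e-5)
√(J + g(-80)) = √(-1/27990 + 2*(-80)²) = √(-1/27990 + 2*6400) = √(-1/27990 + 12800) = √(358271999/27990) = √1114225916890/9330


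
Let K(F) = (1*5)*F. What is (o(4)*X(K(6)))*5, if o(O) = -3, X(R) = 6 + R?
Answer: -540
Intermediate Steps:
K(F) = 5*F
(o(4)*X(K(6)))*5 = -3*(6 + 5*6)*5 = -3*(6 + 30)*5 = -3*36*5 = -108*5 = -540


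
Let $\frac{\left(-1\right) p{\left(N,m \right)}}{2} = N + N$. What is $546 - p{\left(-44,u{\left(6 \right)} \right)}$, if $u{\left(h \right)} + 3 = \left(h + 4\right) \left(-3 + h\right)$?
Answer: $370$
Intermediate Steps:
$u{\left(h \right)} = -3 + \left(-3 + h\right) \left(4 + h\right)$ ($u{\left(h \right)} = -3 + \left(h + 4\right) \left(-3 + h\right) = -3 + \left(4 + h\right) \left(-3 + h\right) = -3 + \left(-3 + h\right) \left(4 + h\right)$)
$p{\left(N,m \right)} = - 4 N$ ($p{\left(N,m \right)} = - 2 \left(N + N\right) = - 2 \cdot 2 N = - 4 N$)
$546 - p{\left(-44,u{\left(6 \right)} \right)} = 546 - \left(-4\right) \left(-44\right) = 546 - 176 = 370$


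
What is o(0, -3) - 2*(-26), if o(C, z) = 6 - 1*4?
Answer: 54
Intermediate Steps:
o(C, z) = 2 (o(C, z) = 6 - 4 = 2)
o(0, -3) - 2*(-26) = 2 - 2*(-26) = 2 + 52 = 54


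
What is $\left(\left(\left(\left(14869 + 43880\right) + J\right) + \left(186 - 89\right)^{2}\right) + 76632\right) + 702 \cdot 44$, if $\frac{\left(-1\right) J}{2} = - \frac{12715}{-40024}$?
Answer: $\frac{3515655421}{20012} \approx 1.7568 \cdot 10^{5}$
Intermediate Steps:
$J = - \frac{12715}{20012}$ ($J = - 2 \left(- \frac{12715}{-40024}\right) = - 2 \left(\left(-12715\right) \left(- \frac{1}{40024}\right)\right) = \left(-2\right) \frac{12715}{40024} = - \frac{12715}{20012} \approx -0.63537$)
$\left(\left(\left(\left(14869 + 43880\right) + J\right) + \left(186 - 89\right)^{2}\right) + 76632\right) + 702 \cdot 44 = \left(\left(\left(\left(14869 + 43880\right) - \frac{12715}{20012}\right) + \left(186 - 89\right)^{2}\right) + 76632\right) + 702 \cdot 44 = \left(\left(\left(58749 - \frac{12715}{20012}\right) + 97^{2}\right) + 76632\right) + 30888 = \left(\left(\frac{1175672273}{20012} + 9409\right) + 76632\right) + 30888 = \left(\frac{1363965181}{20012} + 76632\right) + 30888 = \frac{2897524765}{20012} + 30888 = \frac{3515655421}{20012}$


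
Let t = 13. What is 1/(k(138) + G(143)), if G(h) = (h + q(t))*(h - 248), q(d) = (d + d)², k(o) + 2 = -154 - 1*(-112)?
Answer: -1/86039 ≈ -1.1623e-5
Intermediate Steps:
k(o) = -44 (k(o) = -2 + (-154 - 1*(-112)) = -2 + (-154 + 112) = -2 - 42 = -44)
q(d) = 4*d² (q(d) = (2*d)² = 4*d²)
G(h) = (-248 + h)*(676 + h) (G(h) = (h + 4*13²)*(h - 248) = (h + 4*169)*(-248 + h) = (h + 676)*(-248 + h) = (676 + h)*(-248 + h) = (-248 + h)*(676 + h))
1/(k(138) + G(143)) = 1/(-44 + (-167648 + 143² + 428*143)) = 1/(-44 + (-167648 + 20449 + 61204)) = 1/(-44 - 85995) = 1/(-86039) = -1/86039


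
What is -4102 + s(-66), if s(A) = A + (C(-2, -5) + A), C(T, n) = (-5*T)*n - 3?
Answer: -4287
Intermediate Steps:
C(T, n) = -3 - 5*T*n (C(T, n) = -5*T*n - 3 = -3 - 5*T*n)
s(A) = -53 + 2*A (s(A) = A + ((-3 - 5*(-2)*(-5)) + A) = A + ((-3 - 50) + A) = A + (-53 + A) = -53 + 2*A)
-4102 + s(-66) = -4102 + (-53 + 2*(-66)) = -4102 + (-53 - 132) = -4102 - 185 = -4287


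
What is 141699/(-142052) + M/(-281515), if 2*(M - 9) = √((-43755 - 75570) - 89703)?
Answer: -39891672453/39989768780 - I*√52257/281515 ≈ -0.99755 - 0.00081203*I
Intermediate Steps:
M = 9 + I*√52257 (M = 9 + √((-43755 - 75570) - 89703)/2 = 9 + √(-119325 - 89703)/2 = 9 + √(-209028)/2 = 9 + (2*I*√52257)/2 = 9 + I*√52257 ≈ 9.0 + 228.6*I)
141699/(-142052) + M/(-281515) = 141699/(-142052) + (9 + I*√52257)/(-281515) = 141699*(-1/142052) + (9 + I*√52257)*(-1/281515) = -141699/142052 + (-9/281515 - I*√52257/281515) = -39891672453/39989768780 - I*√52257/281515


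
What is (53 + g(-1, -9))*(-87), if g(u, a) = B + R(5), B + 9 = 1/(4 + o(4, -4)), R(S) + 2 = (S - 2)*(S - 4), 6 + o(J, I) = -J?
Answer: -7801/2 ≈ -3900.5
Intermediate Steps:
o(J, I) = -6 - J
R(S) = -2 + (-4 + S)*(-2 + S) (R(S) = -2 + (S - 2)*(S - 4) = -2 + (-2 + S)*(-4 + S) = -2 + (-4 + S)*(-2 + S))
B = -55/6 (B = -9 + 1/(4 + (-6 - 1*4)) = -9 + 1/(4 + (-6 - 4)) = -9 + 1/(4 - 10) = -9 + 1/(-6) = -9 - 1/6 = -55/6 ≈ -9.1667)
g(u, a) = -49/6 (g(u, a) = -55/6 + (6 + 5**2 - 6*5) = -55/6 + (6 + 25 - 30) = -55/6 + 1 = -49/6)
(53 + g(-1, -9))*(-87) = (53 - 49/6)*(-87) = (269/6)*(-87) = -7801/2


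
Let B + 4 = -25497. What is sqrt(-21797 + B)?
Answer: I*sqrt(47298) ≈ 217.48*I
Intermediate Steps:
B = -25501 (B = -4 - 25497 = -25501)
sqrt(-21797 + B) = sqrt(-21797 - 25501) = sqrt(-47298) = I*sqrt(47298)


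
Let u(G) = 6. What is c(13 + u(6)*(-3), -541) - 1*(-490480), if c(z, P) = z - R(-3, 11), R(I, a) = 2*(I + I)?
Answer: 490487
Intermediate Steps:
R(I, a) = 4*I (R(I, a) = 2*(2*I) = 4*I)
c(z, P) = 12 + z (c(z, P) = z - 4*(-3) = z - 1*(-12) = z + 12 = 12 + z)
c(13 + u(6)*(-3), -541) - 1*(-490480) = (12 + (13 + 6*(-3))) - 1*(-490480) = (12 + (13 - 18)) + 490480 = (12 - 5) + 490480 = 7 + 490480 = 490487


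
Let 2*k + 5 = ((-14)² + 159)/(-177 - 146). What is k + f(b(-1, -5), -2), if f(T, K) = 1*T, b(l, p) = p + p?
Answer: -4215/323 ≈ -13.050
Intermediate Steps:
b(l, p) = 2*p
f(T, K) = T
k = -985/323 (k = -5/2 + (((-14)² + 159)/(-177 - 146))/2 = -5/2 + ((196 + 159)/(-323))/2 = -5/2 + (355*(-1/323))/2 = -5/2 + (½)*(-355/323) = -5/2 - 355/646 = -985/323 ≈ -3.0495)
k + f(b(-1, -5), -2) = -985/323 + 2*(-5) = -985/323 - 10 = -4215/323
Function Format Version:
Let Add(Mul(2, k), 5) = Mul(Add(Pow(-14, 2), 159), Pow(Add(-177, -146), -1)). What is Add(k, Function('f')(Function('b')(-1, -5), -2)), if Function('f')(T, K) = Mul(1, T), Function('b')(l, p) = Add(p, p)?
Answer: Rational(-4215, 323) ≈ -13.050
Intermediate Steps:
Function('b')(l, p) = Mul(2, p)
Function('f')(T, K) = T
k = Rational(-985, 323) (k = Add(Rational(-5, 2), Mul(Rational(1, 2), Mul(Add(Pow(-14, 2), 159), Pow(Add(-177, -146), -1)))) = Add(Rational(-5, 2), Mul(Rational(1, 2), Mul(Add(196, 159), Pow(-323, -1)))) = Add(Rational(-5, 2), Mul(Rational(1, 2), Mul(355, Rational(-1, 323)))) = Add(Rational(-5, 2), Mul(Rational(1, 2), Rational(-355, 323))) = Add(Rational(-5, 2), Rational(-355, 646)) = Rational(-985, 323) ≈ -3.0495)
Add(k, Function('f')(Function('b')(-1, -5), -2)) = Add(Rational(-985, 323), Mul(2, -5)) = Add(Rational(-985, 323), -10) = Rational(-4215, 323)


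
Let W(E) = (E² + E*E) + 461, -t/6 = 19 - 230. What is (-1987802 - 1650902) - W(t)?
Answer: -6844677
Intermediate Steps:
t = 1266 (t = -6*(19 - 230) = -6*(-211) = 1266)
W(E) = 461 + 2*E² (W(E) = (E² + E²) + 461 = 2*E² + 461 = 461 + 2*E²)
(-1987802 - 1650902) - W(t) = (-1987802 - 1650902) - (461 + 2*1266²) = -3638704 - (461 + 2*1602756) = -3638704 - (461 + 3205512) = -3638704 - 1*3205973 = -3638704 - 3205973 = -6844677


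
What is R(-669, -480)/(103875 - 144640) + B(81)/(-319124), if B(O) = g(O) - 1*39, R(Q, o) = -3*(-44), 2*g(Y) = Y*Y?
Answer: -348528231/26018179720 ≈ -0.013396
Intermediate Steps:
g(Y) = Y²/2 (g(Y) = (Y*Y)/2 = Y²/2)
R(Q, o) = 132
B(O) = -39 + O²/2 (B(O) = O²/2 - 1*39 = O²/2 - 39 = -39 + O²/2)
R(-669, -480)/(103875 - 144640) + B(81)/(-319124) = 132/(103875 - 144640) + (-39 + (½)*81²)/(-319124) = 132/(-40765) + (-39 + (½)*6561)*(-1/319124) = 132*(-1/40765) + (-39 + 6561/2)*(-1/319124) = -132/40765 + (6483/2)*(-1/319124) = -132/40765 - 6483/638248 = -348528231/26018179720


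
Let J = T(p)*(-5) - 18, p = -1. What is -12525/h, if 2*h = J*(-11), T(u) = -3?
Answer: -8350/11 ≈ -759.09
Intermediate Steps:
J = -3 (J = -3*(-5) - 18 = 15 - 18 = -3)
h = 33/2 (h = (-3*(-11))/2 = (1/2)*33 = 33/2 ≈ 16.500)
-12525/h = -12525/33/2 = -12525*2/33 = -8350/11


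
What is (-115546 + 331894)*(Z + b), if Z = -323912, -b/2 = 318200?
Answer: -207761580576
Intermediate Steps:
b = -636400 (b = -2*318200 = -636400)
(-115546 + 331894)*(Z + b) = (-115546 + 331894)*(-323912 - 636400) = 216348*(-960312) = -207761580576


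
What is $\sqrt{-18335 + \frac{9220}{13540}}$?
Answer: $\frac{i \sqrt{8403150118}}{677} \approx 135.4 i$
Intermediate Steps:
$\sqrt{-18335 + \frac{9220}{13540}} = \sqrt{-18335 + 9220 \cdot \frac{1}{13540}} = \sqrt{-18335 + \frac{461}{677}} = \sqrt{- \frac{12412334}{677}} = \frac{i \sqrt{8403150118}}{677}$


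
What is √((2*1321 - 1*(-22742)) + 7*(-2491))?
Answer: 3*√883 ≈ 89.146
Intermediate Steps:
√((2*1321 - 1*(-22742)) + 7*(-2491)) = √((2642 + 22742) - 17437) = √(25384 - 17437) = √7947 = 3*√883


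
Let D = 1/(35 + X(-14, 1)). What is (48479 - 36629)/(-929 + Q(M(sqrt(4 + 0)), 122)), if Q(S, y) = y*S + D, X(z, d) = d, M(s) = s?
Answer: -426600/24659 ≈ -17.300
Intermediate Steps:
D = 1/36 (D = 1/(35 + 1) = 1/36 ≈ 0.027778)
Q(S, y) = 1/36 + S*y (Q(S, y) = y*S + 1/36 = S*y + 1/36 = 1/36 + S*y)
(48479 - 36629)/(-929 + Q(M(sqrt(4 + 0)), 122)) = (48479 - 36629)/(-929 + (1/36 + sqrt(4 + 0)*122)) = 11850/(-929 + (1/36 + sqrt(4)*122)) = 11850/(-929 + (1/36 + 2*122)) = 11850/(-929 + (1/36 + 244)) = 11850/(-929 + 8785/36) = 11850/(-24659/36) = 11850*(-36/24659) = -426600/24659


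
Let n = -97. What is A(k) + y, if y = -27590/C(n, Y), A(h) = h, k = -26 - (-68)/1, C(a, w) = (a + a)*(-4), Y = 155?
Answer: 2501/388 ≈ 6.4459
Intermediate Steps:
C(a, w) = -8*a (C(a, w) = (2*a)*(-4) = -8*a)
k = 42 (k = -26 - (-68) = -26 - 1*(-68) = -26 + 68 = 42)
y = -13795/388 (y = -27590/((-8*(-97))) = -27590/776 = -27590*1/776 = -13795/388 ≈ -35.554)
A(k) + y = 42 - 13795/388 = 2501/388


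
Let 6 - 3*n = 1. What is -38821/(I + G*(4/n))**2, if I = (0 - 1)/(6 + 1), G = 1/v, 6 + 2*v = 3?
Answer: -47555725/3721 ≈ -12780.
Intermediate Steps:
n = 5/3 (n = 2 - 1/3*1 = 2 - 1/3 = 5/3 ≈ 1.6667)
v = -3/2 (v = -3 + (1/2)*3 = -3 + 3/2 = -3/2 ≈ -1.5000)
G = -2/3 (G = 1/(-3/2) = -2/3 ≈ -0.66667)
I = -1/7 ≈ -0.14286
-38821/(I + G*(4/n))**2 = -38821/(-1/7 - 8/(3*5/3))**2 = -38821/(-1/7 - 8*3/(3*5))**2 = -38821/(-1/7 - 2/3*12/5)**2 = -38821/(-1/7 - 8/5)**2 = -38821/((-61/35)**2) = -38821/3721/1225 = -38821*1225/3721 = -47555725/3721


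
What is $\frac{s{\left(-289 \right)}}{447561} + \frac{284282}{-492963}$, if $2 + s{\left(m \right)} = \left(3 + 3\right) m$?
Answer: $- \frac{42696439990}{73543671081} \approx -0.58056$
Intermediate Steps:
$s{\left(m \right)} = -2 + 6 m$ ($s{\left(m \right)} = -2 + \left(3 + 3\right) m = -2 + 6 m$)
$\frac{s{\left(-289 \right)}}{447561} + \frac{284282}{-492963} = \frac{-2 + 6 \left(-289\right)}{447561} + \frac{284282}{-492963} = \left(-2 - 1734\right) \frac{1}{447561} + 284282 \left(- \frac{1}{492963}\right) = \left(-1736\right) \frac{1}{447561} - \frac{284282}{492963} = - \frac{1736}{447561} - \frac{284282}{492963} = - \frac{42696439990}{73543671081}$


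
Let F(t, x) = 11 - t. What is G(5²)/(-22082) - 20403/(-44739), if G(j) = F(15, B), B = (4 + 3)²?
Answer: 25039889/54884811 ≈ 0.45623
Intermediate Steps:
B = 49 (B = 7² = 49)
G(j) = -4 (G(j) = 11 - 1*15 = 11 - 15 = -4)
G(5²)/(-22082) - 20403/(-44739) = -4/(-22082) - 20403/(-44739) = -4*(-1/22082) - 20403*(-1/44739) = 2/11041 + 2267/4971 = 25039889/54884811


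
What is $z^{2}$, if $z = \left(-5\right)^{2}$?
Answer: $625$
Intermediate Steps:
$z = 25$
$z^{2} = 25^{2} = 625$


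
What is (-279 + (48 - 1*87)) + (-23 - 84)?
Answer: -425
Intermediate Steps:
(-279 + (48 - 1*87)) + (-23 - 84) = (-279 + (48 - 87)) - 107 = (-279 - 39) - 107 = -318 - 107 = -425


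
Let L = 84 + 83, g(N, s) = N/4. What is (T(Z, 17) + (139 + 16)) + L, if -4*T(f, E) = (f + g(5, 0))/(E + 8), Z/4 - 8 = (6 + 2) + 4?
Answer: 5139/16 ≈ 321.19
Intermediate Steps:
g(N, s) = N/4 (g(N, s) = N*(1/4) = N/4)
L = 167
Z = 80 (Z = 32 + 4*((6 + 2) + 4) = 32 + 4*(8 + 4) = 32 + 4*12 = 32 + 48 = 80)
T(f, E) = -(5/4 + f)/(4*(8 + E)) (T(f, E) = -(f + (1/4)*5)/(4*(E + 8)) = -(f + 5/4)/(4*(8 + E)) = -(5/4 + f)/(4*(8 + E)))
(T(Z, 17) + (139 + 16)) + L = ((-5 - 4*80)/(16*(8 + 17)) + (139 + 16)) + 167 = ((1/16)*(-5 - 320)/25 + 155) + 167 = ((1/16)*(1/25)*(-325) + 155) + 167 = (-13/16 + 155) + 167 = 2467/16 + 167 = 5139/16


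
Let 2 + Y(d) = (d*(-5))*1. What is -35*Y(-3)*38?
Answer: -17290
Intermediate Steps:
Y(d) = -2 - 5*d (Y(d) = -2 + (d*(-5))*1 = -2 - 5*d*1 = -2 - 5*d)
-35*Y(-3)*38 = -35*(-2 - 5*(-3))*38 = -35*(-2 + 15)*38 = -35*13*38 = -455*38 = -17290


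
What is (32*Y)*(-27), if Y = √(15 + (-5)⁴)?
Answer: -6912*√10 ≈ -21858.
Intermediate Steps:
Y = 8*√10 (Y = √(15 + 625) = √640 = 8*√10 ≈ 25.298)
(32*Y)*(-27) = (32*(8*√10))*(-27) = (256*√10)*(-27) = -6912*√10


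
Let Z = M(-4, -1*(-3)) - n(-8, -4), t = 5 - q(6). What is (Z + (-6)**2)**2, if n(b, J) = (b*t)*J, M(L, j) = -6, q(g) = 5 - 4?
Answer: 9604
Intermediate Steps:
q(g) = 1
t = 4 (t = 5 - 1*1 = 5 - 1 = 4)
n(b, J) = 4*J*b (n(b, J) = (b*4)*J = (4*b)*J = 4*J*b)
Z = -134 (Z = -6 - 4*(-4)*(-8) = -6 - 1*128 = -6 - 128 = -134)
(Z + (-6)**2)**2 = (-134 + (-6)**2)**2 = (-134 + 36)**2 = (-98)**2 = 9604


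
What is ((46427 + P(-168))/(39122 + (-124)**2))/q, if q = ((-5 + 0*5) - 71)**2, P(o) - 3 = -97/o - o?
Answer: 7828561/52883115264 ≈ 0.00014804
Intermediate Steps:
P(o) = 3 - o - 97/o (P(o) = 3 + (-97/o - o) = 3 + (-o - 97/o) = 3 - o - 97/o)
q = 5776 (q = ((-5 + 0) - 71)**2 = (-5 - 71)**2 = (-76)**2 = 5776)
((46427 + P(-168))/(39122 + (-124)**2))/q = ((46427 + (3 - 1*(-168) - 97/(-168)))/(39122 + (-124)**2))/5776 = ((46427 + (3 + 168 - 97*(-1/168)))/(39122 + 15376))*(1/5776) = ((46427 + (3 + 168 + 97/168))/54498)*(1/5776) = ((46427 + 28825/168)*(1/54498))*(1/5776) = ((7828561/168)*(1/54498))*(1/5776) = (7828561/9155664)*(1/5776) = 7828561/52883115264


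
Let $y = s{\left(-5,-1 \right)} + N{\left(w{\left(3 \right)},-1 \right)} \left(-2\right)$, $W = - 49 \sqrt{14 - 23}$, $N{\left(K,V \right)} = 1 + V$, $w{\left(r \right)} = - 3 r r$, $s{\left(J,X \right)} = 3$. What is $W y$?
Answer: $- 441 i \approx - 441.0 i$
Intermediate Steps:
$w{\left(r \right)} = - 3 r^{2}$
$W = - 147 i$ ($W = - 49 \sqrt{-9} = - 49 \cdot 3 i = - 147 i \approx - 147.0 i$)
$y = 3$ ($y = 3 + \left(1 - 1\right) \left(-2\right) = 3 + 0 \left(-2\right) = 3 + 0 = 3$)
$W y = - 147 i 3 = - 441 i$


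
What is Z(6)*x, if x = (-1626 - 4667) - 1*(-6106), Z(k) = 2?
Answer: -374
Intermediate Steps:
x = -187 (x = -6293 + 6106 = -187)
Z(6)*x = 2*(-187) = -374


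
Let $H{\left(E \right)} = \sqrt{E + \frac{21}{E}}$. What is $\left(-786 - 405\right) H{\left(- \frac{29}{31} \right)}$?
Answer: $- \frac{1191 i \sqrt{18898778}}{899} \approx - 5759.3 i$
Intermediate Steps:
$\left(-786 - 405\right) H{\left(- \frac{29}{31} \right)} = \left(-786 - 405\right) \sqrt{- \frac{29}{31} + \frac{21}{\left(-29\right) \frac{1}{31}}} = - 1191 \sqrt{\left(-29\right) \frac{1}{31} + \frac{21}{\left(-29\right) \frac{1}{31}}} = - 1191 \sqrt{- \frac{29}{31} + \frac{21}{- \frac{29}{31}}} = - 1191 \sqrt{- \frac{29}{31} + 21 \left(- \frac{31}{29}\right)} = - 1191 \sqrt{- \frac{29}{31} - \frac{651}{29}} = - 1191 \sqrt{- \frac{21022}{899}} = - 1191 \frac{i \sqrt{18898778}}{899} = - \frac{1191 i \sqrt{18898778}}{899}$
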